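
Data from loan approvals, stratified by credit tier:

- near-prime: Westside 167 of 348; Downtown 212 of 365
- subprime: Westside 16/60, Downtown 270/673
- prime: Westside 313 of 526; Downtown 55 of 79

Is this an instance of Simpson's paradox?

Yes

Near-prime: Westside 167/348 = 48.0%, Downtown 212/365 = 58.1% → Downtown
Subprime: Westside 16/60 = 26.7%, Downtown 270/673 = 40.1% → Downtown
Prime: Westside 313/526 = 59.5%, Downtown 55/79 = 69.6% → Downtown
Overall: Westside 496/934 = 53.1%, Downtown 537/1117 = 48.1% → Westside
Downtown wins each credit group but Westside wins overall — the comparison reverses. Downtown's applications skew toward subprime, which has a lower base rate.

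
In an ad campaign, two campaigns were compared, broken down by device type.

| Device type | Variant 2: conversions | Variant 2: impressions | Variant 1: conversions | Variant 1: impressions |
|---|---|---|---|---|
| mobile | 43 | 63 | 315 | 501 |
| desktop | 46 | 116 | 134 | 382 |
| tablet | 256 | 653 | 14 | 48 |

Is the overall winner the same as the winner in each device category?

Mobile: Variant 2 43/63 = 68.3%, Variant 1 315/501 = 62.9% → Variant 2
Desktop: Variant 2 46/116 = 39.7%, Variant 1 134/382 = 35.1% → Variant 2
Tablet: Variant 2 256/653 = 39.2%, Variant 1 14/48 = 29.2% → Variant 2
Overall: Variant 2 345/832 = 41.5%, Variant 1 463/931 = 49.7% → Variant 1
Variant 2 wins each device group but Variant 1 wins overall — the comparison reverses. Variant 2's impressions skew toward tablet, which has a lower base rate.

No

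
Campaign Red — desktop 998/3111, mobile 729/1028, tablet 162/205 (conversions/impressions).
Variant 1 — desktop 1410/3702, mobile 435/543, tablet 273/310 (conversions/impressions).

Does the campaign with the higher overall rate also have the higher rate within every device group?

Desktop: Campaign Red 998/3111 = 32.1%, Variant 1 1410/3702 = 38.1% → Variant 1
Mobile: Campaign Red 729/1028 = 70.9%, Variant 1 435/543 = 80.1% → Variant 1
Tablet: Campaign Red 162/205 = 79.0%, Variant 1 273/310 = 88.1% → Variant 1
Overall: Campaign Red 1889/4344 = 43.5%, Variant 1 2118/4555 = 46.5% → Variant 1
Variant 1 wins overall and in every device group — no reversal.

Yes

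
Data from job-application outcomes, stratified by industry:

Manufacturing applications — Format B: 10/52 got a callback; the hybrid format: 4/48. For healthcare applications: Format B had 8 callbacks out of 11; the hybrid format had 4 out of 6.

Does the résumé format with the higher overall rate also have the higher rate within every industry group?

Yes

Manufacturing: Format B 10/52 = 19.2%, the hybrid format 4/48 = 8.3% → Format B
Healthcare: Format B 8/11 = 72.7%, the hybrid format 4/6 = 66.7% → Format B
Overall: Format B 18/63 = 28.6%, the hybrid format 8/54 = 14.8% → Format B
Format B wins overall and in every industry group — no reversal.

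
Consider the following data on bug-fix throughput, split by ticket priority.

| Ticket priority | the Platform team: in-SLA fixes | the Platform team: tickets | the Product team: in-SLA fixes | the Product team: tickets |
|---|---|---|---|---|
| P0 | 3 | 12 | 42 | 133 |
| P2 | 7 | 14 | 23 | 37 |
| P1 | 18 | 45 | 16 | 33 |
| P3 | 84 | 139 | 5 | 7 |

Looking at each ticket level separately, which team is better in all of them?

the Product team

P0: the Platform team 3/12 = 25.0%, the Product team 42/133 = 31.6% → the Product team
P2: the Platform team 7/14 = 50.0%, the Product team 23/37 = 62.2% → the Product team
P1: the Platform team 18/45 = 40.0%, the Product team 16/33 = 48.5% → the Product team
P3: the Platform team 84/139 = 60.4%, the Product team 5/7 = 71.4% → the Product team
The Product team has the higher rate in all 4 groups.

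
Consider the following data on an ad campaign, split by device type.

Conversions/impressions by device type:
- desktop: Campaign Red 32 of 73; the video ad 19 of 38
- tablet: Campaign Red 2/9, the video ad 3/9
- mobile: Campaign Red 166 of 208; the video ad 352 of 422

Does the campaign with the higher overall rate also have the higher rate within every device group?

Yes

Desktop: Campaign Red 32/73 = 43.8%, the video ad 19/38 = 50.0% → the video ad
Tablet: Campaign Red 2/9 = 22.2%, the video ad 3/9 = 33.3% → the video ad
Mobile: Campaign Red 166/208 = 79.8%, the video ad 352/422 = 83.4% → the video ad
Overall: Campaign Red 200/290 = 69.0%, the video ad 374/469 = 79.7% → the video ad
The video ad wins overall and in every device group — no reversal.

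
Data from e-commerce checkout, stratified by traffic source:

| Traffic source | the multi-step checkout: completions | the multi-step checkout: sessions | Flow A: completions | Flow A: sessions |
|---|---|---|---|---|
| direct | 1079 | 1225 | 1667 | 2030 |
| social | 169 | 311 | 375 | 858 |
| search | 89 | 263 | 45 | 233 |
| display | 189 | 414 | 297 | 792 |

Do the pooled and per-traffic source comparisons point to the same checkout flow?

Yes

Direct: the multi-step checkout 1079/1225 = 88.1%, Flow A 1667/2030 = 82.1% → the multi-step checkout
Social: the multi-step checkout 169/311 = 54.3%, Flow A 375/858 = 43.7% → the multi-step checkout
Search: the multi-step checkout 89/263 = 33.8%, Flow A 45/233 = 19.3% → the multi-step checkout
Display: the multi-step checkout 189/414 = 45.7%, Flow A 297/792 = 37.5% → the multi-step checkout
Overall: the multi-step checkout 1526/2213 = 69.0%, Flow A 2384/3913 = 60.9% → the multi-step checkout
The multi-step checkout wins overall and in every traffic group — no reversal.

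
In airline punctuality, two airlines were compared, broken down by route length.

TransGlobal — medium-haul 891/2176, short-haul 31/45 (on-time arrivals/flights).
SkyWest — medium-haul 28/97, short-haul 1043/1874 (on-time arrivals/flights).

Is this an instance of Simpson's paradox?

Yes

Medium-haul: TransGlobal 891/2176 = 40.9%, SkyWest 28/97 = 28.9% → TransGlobal
Short-haul: TransGlobal 31/45 = 68.9%, SkyWest 1043/1874 = 55.7% → TransGlobal
Overall: TransGlobal 922/2221 = 41.5%, SkyWest 1071/1971 = 54.3% → SkyWest
TransGlobal wins each route group but SkyWest wins overall — the comparison reverses. TransGlobal's flights skew toward medium-haul, which has a lower base rate.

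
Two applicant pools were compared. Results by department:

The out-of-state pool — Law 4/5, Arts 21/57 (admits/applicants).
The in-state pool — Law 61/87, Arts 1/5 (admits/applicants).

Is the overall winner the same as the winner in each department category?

No

Law: the out-of-state pool 4/5 = 80.0%, the in-state pool 61/87 = 70.1% → the out-of-state pool
Arts: the out-of-state pool 21/57 = 36.8%, the in-state pool 1/5 = 20.0% → the out-of-state pool
Overall: the out-of-state pool 25/62 = 40.3%, the in-state pool 62/92 = 67.4% → the in-state pool
The out-of-state pool wins each department group but the in-state pool wins overall — the comparison reverses. The out-of-state pool's applicants skew toward Arts, which has a lower base rate.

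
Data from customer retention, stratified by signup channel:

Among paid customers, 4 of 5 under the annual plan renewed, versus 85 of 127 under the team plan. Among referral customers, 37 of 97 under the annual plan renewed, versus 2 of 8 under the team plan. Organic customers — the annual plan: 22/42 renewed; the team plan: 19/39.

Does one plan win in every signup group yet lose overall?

Yes

Paid: the annual plan 4/5 = 80.0%, the team plan 85/127 = 66.9% → the annual plan
Referral: the annual plan 37/97 = 38.1%, the team plan 2/8 = 25.0% → the annual plan
Organic: the annual plan 22/42 = 52.4%, the team plan 19/39 = 48.7% → the annual plan
Overall: the annual plan 63/144 = 43.8%, the team plan 106/174 = 60.9% → the team plan
The annual plan wins each signup group but the team plan wins overall — the comparison reverses. The annual plan's customers skew toward referral, which has a lower base rate.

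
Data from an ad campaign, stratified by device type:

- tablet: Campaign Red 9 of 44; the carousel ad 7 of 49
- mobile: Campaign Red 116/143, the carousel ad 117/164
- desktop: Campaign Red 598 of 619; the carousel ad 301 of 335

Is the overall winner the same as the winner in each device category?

Yes

Tablet: Campaign Red 9/44 = 20.5%, the carousel ad 7/49 = 14.3% → Campaign Red
Mobile: Campaign Red 116/143 = 81.1%, the carousel ad 117/164 = 71.3% → Campaign Red
Desktop: Campaign Red 598/619 = 96.6%, the carousel ad 301/335 = 89.9% → Campaign Red
Overall: Campaign Red 723/806 = 89.7%, the carousel ad 425/548 = 77.6% → Campaign Red
Campaign Red wins overall and in every device group — no reversal.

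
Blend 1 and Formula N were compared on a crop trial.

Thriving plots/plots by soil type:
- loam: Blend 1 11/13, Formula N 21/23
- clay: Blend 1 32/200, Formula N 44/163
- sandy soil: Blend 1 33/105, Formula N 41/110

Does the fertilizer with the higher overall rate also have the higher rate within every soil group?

Loam: Blend 1 11/13 = 84.6%, Formula N 21/23 = 91.3% → Formula N
Clay: Blend 1 32/200 = 16.0%, Formula N 44/163 = 27.0% → Formula N
Sandy soil: Blend 1 33/105 = 31.4%, Formula N 41/110 = 37.3% → Formula N
Overall: Blend 1 76/318 = 23.9%, Formula N 106/296 = 35.8% → Formula N
Formula N wins overall and in every soil group — no reversal.

Yes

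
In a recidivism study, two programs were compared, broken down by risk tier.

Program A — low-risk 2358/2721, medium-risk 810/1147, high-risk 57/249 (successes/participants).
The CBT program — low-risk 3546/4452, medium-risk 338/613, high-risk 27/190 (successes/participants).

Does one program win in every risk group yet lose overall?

Low-risk: Program A 2358/2721 = 86.7%, the CBT program 3546/4452 = 79.6% → Program A
Medium-risk: Program A 810/1147 = 70.6%, the CBT program 338/613 = 55.1% → Program A
High-risk: Program A 57/249 = 22.9%, the CBT program 27/190 = 14.2% → Program A
Overall: Program A 3225/4117 = 78.3%, the CBT program 3911/5255 = 74.4% → Program A
Program A wins overall and in every risk group — no reversal.

No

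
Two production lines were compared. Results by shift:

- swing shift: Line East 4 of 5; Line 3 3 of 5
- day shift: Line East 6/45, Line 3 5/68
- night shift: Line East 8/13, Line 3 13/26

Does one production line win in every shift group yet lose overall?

No

Swing shift: Line East 4/5 = 80.0%, Line 3 3/5 = 60.0% → Line East
Day shift: Line East 6/45 = 13.3%, Line 3 5/68 = 7.4% → Line East
Night shift: Line East 8/13 = 61.5%, Line 3 13/26 = 50.0% → Line East
Overall: Line East 18/63 = 28.6%, Line 3 21/99 = 21.2% → Line East
Line East wins overall and in every shift group — no reversal.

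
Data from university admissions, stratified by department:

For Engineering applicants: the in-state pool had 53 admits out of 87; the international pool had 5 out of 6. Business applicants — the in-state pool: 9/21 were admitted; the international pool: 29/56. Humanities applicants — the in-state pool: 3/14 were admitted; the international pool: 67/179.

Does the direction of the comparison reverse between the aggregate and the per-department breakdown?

Engineering: the in-state pool 53/87 = 60.9%, the international pool 5/6 = 83.3% → the international pool
Business: the in-state pool 9/21 = 42.9%, the international pool 29/56 = 51.8% → the international pool
Humanities: the in-state pool 3/14 = 21.4%, the international pool 67/179 = 37.4% → the international pool
Overall: the in-state pool 65/122 = 53.3%, the international pool 101/241 = 41.9% → the in-state pool
The international pool wins each department group but the in-state pool wins overall — the comparison reverses. The international pool's applicants skew toward Humanities, which has a lower base rate.

Yes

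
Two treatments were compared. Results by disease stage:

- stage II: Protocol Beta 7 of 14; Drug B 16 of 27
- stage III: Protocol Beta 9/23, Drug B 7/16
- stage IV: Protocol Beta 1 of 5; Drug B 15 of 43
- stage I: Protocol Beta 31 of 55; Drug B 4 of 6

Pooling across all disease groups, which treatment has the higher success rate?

Protocol Beta

Stage II: Protocol Beta 7/14 = 50.0%, Drug B 16/27 = 59.3% → Drug B
Stage III: Protocol Beta 9/23 = 39.1%, Drug B 7/16 = 43.8% → Drug B
Stage IV: Protocol Beta 1/5 = 20.0%, Drug B 15/43 = 34.9% → Drug B
Stage I: Protocol Beta 31/55 = 56.4%, Drug B 4/6 = 66.7% → Drug B
Overall: Protocol Beta 48/97 = 49.5%, Drug B 42/92 = 45.7% → Protocol Beta
(Drug B wins every disease group but Protocol Beta wins overall — Drug B's patients skew toward the low-rate stage IV group.)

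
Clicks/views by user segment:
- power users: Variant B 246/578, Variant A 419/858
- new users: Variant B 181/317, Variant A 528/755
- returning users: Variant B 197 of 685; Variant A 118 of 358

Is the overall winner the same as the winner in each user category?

Power users: Variant B 246/578 = 42.6%, Variant A 419/858 = 48.8% → Variant A
New users: Variant B 181/317 = 57.1%, Variant A 528/755 = 69.9% → Variant A
Returning users: Variant B 197/685 = 28.8%, Variant A 118/358 = 33.0% → Variant A
Overall: Variant B 624/1580 = 39.5%, Variant A 1065/1971 = 54.0% → Variant A
Variant A wins overall and in every user group — no reversal.

Yes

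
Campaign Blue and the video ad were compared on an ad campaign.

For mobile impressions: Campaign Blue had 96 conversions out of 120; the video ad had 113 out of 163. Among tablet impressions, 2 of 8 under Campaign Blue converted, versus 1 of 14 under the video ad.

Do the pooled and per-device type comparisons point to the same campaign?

Yes

Mobile: Campaign Blue 96/120 = 80.0%, the video ad 113/163 = 69.3% → Campaign Blue
Tablet: Campaign Blue 2/8 = 25.0%, the video ad 1/14 = 7.1% → Campaign Blue
Overall: Campaign Blue 98/128 = 76.6%, the video ad 114/177 = 64.4% → Campaign Blue
Campaign Blue wins overall and in every device group — no reversal.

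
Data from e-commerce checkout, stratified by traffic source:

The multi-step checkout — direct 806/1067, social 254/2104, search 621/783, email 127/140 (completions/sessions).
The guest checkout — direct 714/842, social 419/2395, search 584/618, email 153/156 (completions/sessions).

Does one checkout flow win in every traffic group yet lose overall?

No

Direct: the multi-step checkout 806/1067 = 75.5%, the guest checkout 714/842 = 84.8% → the guest checkout
Social: the multi-step checkout 254/2104 = 12.1%, the guest checkout 419/2395 = 17.5% → the guest checkout
Search: the multi-step checkout 621/783 = 79.3%, the guest checkout 584/618 = 94.5% → the guest checkout
Email: the multi-step checkout 127/140 = 90.7%, the guest checkout 153/156 = 98.1% → the guest checkout
Overall: the multi-step checkout 1808/4094 = 44.2%, the guest checkout 1870/4011 = 46.6% → the guest checkout
The guest checkout wins overall and in every traffic group — no reversal.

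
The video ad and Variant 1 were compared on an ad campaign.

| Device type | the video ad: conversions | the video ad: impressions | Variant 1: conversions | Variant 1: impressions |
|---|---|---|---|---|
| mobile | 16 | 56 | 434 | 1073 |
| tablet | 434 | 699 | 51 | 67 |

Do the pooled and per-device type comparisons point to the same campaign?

No

Mobile: the video ad 16/56 = 28.6%, Variant 1 434/1073 = 40.4% → Variant 1
Tablet: the video ad 434/699 = 62.1%, Variant 1 51/67 = 76.1% → Variant 1
Overall: the video ad 450/755 = 59.6%, Variant 1 485/1140 = 42.5% → the video ad
Variant 1 wins each device group but the video ad wins overall — the comparison reverses. Variant 1's impressions skew toward mobile, which has a lower base rate.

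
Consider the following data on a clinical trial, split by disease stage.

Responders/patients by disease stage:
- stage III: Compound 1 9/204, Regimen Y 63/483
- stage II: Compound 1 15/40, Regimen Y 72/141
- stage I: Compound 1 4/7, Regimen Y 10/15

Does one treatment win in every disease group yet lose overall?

Stage III: Compound 1 9/204 = 4.4%, Regimen Y 63/483 = 13.0% → Regimen Y
Stage II: Compound 1 15/40 = 37.5%, Regimen Y 72/141 = 51.1% → Regimen Y
Stage I: Compound 1 4/7 = 57.1%, Regimen Y 10/15 = 66.7% → Regimen Y
Overall: Compound 1 28/251 = 11.2%, Regimen Y 145/639 = 22.7% → Regimen Y
Regimen Y wins overall and in every disease group — no reversal.

No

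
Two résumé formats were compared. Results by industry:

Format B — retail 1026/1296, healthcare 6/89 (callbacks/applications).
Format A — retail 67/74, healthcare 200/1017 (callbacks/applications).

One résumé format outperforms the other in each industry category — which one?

Format A

Retail: Format B 1026/1296 = 79.2%, Format A 67/74 = 90.5% → Format A
Healthcare: Format B 6/89 = 6.7%, Format A 200/1017 = 19.7% → Format A
Format A has the higher rate in both groups.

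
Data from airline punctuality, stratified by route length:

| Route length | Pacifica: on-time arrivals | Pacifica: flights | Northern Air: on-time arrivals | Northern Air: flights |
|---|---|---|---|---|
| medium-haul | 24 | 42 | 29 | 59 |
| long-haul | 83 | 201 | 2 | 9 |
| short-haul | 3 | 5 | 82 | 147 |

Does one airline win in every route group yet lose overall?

Medium-haul: Pacifica 24/42 = 57.1%, Northern Air 29/59 = 49.2% → Pacifica
Long-haul: Pacifica 83/201 = 41.3%, Northern Air 2/9 = 22.2% → Pacifica
Short-haul: Pacifica 3/5 = 60.0%, Northern Air 82/147 = 55.8% → Pacifica
Overall: Pacifica 110/248 = 44.4%, Northern Air 113/215 = 52.6% → Northern Air
Pacifica wins each route group but Northern Air wins overall — the comparison reverses. Pacifica's flights skew toward long-haul, which has a lower base rate.

Yes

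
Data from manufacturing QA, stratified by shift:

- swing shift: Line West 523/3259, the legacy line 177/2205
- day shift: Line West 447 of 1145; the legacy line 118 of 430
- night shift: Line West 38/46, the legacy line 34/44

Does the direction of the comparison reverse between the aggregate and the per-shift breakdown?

No

Swing shift: Line West 523/3259 = 16.0%, the legacy line 177/2205 = 8.0% → Line West
Day shift: Line West 447/1145 = 39.0%, the legacy line 118/430 = 27.4% → Line West
Night shift: Line West 38/46 = 82.6%, the legacy line 34/44 = 77.3% → Line West
Overall: Line West 1008/4450 = 22.7%, the legacy line 329/2679 = 12.3% → Line West
Line West wins overall and in every shift group — no reversal.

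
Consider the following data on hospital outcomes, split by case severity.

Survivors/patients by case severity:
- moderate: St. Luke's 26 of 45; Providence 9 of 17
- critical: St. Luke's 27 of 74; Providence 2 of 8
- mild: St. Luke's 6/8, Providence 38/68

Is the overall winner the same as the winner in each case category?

No

Moderate: St. Luke's 26/45 = 57.8%, Providence 9/17 = 52.9% → St. Luke's
Critical: St. Luke's 27/74 = 36.5%, Providence 2/8 = 25.0% → St. Luke's
Mild: St. Luke's 6/8 = 75.0%, Providence 38/68 = 55.9% → St. Luke's
Overall: St. Luke's 59/127 = 46.5%, Providence 49/93 = 52.7% → Providence
St. Luke's wins each case group but Providence wins overall — the comparison reverses. St. Luke's's patients skew toward critical, which has a lower base rate.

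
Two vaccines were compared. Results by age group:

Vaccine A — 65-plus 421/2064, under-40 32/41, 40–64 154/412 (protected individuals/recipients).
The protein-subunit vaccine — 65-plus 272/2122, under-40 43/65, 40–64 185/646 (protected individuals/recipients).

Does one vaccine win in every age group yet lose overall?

65-plus: Vaccine A 421/2064 = 20.4%, the protein-subunit vaccine 272/2122 = 12.8% → Vaccine A
Under-40: Vaccine A 32/41 = 78.0%, the protein-subunit vaccine 43/65 = 66.2% → Vaccine A
40–64: Vaccine A 154/412 = 37.4%, the protein-subunit vaccine 185/646 = 28.6% → Vaccine A
Overall: Vaccine A 607/2517 = 24.1%, the protein-subunit vaccine 500/2833 = 17.6% → Vaccine A
Vaccine A wins overall and in every age group — no reversal.

No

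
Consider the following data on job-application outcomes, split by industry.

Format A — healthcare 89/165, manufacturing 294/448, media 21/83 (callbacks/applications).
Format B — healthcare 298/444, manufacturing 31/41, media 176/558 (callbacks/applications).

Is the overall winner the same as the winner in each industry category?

Healthcare: Format A 89/165 = 53.9%, Format B 298/444 = 67.1% → Format B
Manufacturing: Format A 294/448 = 65.6%, Format B 31/41 = 75.6% → Format B
Media: Format A 21/83 = 25.3%, Format B 176/558 = 31.5% → Format B
Overall: Format A 404/696 = 58.0%, Format B 505/1043 = 48.4% → Format A
Format B wins each industry group but Format A wins overall — the comparison reverses. Format B's applications skew toward media, which has a lower base rate.

No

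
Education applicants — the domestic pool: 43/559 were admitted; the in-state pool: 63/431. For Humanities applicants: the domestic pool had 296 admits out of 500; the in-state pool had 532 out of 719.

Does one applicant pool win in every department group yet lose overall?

Education: the domestic pool 43/559 = 7.7%, the in-state pool 63/431 = 14.6% → the in-state pool
Humanities: the domestic pool 296/500 = 59.2%, the in-state pool 532/719 = 74.0% → the in-state pool
Overall: the domestic pool 339/1059 = 32.0%, the in-state pool 595/1150 = 51.7% → the in-state pool
The in-state pool wins overall and in every department group — no reversal.

No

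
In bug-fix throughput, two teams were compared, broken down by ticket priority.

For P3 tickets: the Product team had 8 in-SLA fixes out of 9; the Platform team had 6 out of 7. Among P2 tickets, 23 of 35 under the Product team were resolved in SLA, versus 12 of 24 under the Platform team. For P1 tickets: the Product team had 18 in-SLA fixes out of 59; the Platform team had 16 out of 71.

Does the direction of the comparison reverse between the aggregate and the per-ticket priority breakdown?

No

P3: the Product team 8/9 = 88.9%, the Platform team 6/7 = 85.7% → the Product team
P2: the Product team 23/35 = 65.7%, the Platform team 12/24 = 50.0% → the Product team
P1: the Product team 18/59 = 30.5%, the Platform team 16/71 = 22.5% → the Product team
Overall: the Product team 49/103 = 47.6%, the Platform team 34/102 = 33.3% → the Product team
The Product team wins overall and in every ticket group — no reversal.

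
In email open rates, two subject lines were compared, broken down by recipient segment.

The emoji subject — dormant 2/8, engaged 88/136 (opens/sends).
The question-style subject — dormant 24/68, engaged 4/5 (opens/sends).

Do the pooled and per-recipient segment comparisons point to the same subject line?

No

Dormant: the emoji subject 2/8 = 25.0%, the question-style subject 24/68 = 35.3% → the question-style subject
Engaged: the emoji subject 88/136 = 64.7%, the question-style subject 4/5 = 80.0% → the question-style subject
Overall: the emoji subject 90/144 = 62.5%, the question-style subject 28/73 = 38.4% → the emoji subject
The question-style subject wins each recipient group but the emoji subject wins overall — the comparison reverses. The question-style subject's sends skew toward dormant, which has a lower base rate.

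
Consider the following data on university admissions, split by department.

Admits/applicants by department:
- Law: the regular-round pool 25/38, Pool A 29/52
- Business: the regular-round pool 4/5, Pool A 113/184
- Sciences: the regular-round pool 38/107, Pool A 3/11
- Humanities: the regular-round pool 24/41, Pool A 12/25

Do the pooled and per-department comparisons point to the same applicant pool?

Law: the regular-round pool 25/38 = 65.8%, Pool A 29/52 = 55.8% → the regular-round pool
Business: the regular-round pool 4/5 = 80.0%, Pool A 113/184 = 61.4% → the regular-round pool
Sciences: the regular-round pool 38/107 = 35.5%, Pool A 3/11 = 27.3% → the regular-round pool
Humanities: the regular-round pool 24/41 = 58.5%, Pool A 12/25 = 48.0% → the regular-round pool
Overall: the regular-round pool 91/191 = 47.6%, Pool A 157/272 = 57.7% → Pool A
The regular-round pool wins each department group but Pool A wins overall — the comparison reverses. The regular-round pool's applicants skew toward Sciences, which has a lower base rate.

No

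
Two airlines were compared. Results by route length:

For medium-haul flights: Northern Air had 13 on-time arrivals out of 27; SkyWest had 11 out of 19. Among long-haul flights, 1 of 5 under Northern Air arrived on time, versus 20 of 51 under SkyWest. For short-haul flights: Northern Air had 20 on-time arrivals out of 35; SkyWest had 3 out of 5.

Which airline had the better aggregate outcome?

Medium-haul: Northern Air 13/27 = 48.1%, SkyWest 11/19 = 57.9% → SkyWest
Long-haul: Northern Air 1/5 = 20.0%, SkyWest 20/51 = 39.2% → SkyWest
Short-haul: Northern Air 20/35 = 57.1%, SkyWest 3/5 = 60.0% → SkyWest
Overall: Northern Air 34/67 = 50.7%, SkyWest 34/75 = 45.3% → Northern Air
(SkyWest wins every route group but Northern Air wins overall — SkyWest's flights skew toward the low-rate long-haul group.)

Northern Air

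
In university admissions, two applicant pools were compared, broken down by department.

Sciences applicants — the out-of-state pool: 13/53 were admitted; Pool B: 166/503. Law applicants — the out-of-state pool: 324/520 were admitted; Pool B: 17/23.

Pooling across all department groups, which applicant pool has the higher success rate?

the out-of-state pool

Sciences: the out-of-state pool 13/53 = 24.5%, Pool B 166/503 = 33.0% → Pool B
Law: the out-of-state pool 324/520 = 62.3%, Pool B 17/23 = 73.9% → Pool B
Overall: the out-of-state pool 337/573 = 58.8%, Pool B 183/526 = 34.8% → the out-of-state pool
(Pool B wins every department group but the out-of-state pool wins overall — Pool B's applicants skew toward the low-rate Sciences group.)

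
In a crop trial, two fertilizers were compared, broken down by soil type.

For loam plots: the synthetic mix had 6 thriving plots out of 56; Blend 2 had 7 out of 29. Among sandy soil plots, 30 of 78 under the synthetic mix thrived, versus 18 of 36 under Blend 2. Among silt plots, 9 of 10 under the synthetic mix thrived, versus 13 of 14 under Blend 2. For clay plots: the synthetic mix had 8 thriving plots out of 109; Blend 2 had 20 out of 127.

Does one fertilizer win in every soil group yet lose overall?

No

Loam: the synthetic mix 6/56 = 10.7%, Blend 2 7/29 = 24.1% → Blend 2
Sandy soil: the synthetic mix 30/78 = 38.5%, Blend 2 18/36 = 50.0% → Blend 2
Silt: the synthetic mix 9/10 = 90.0%, Blend 2 13/14 = 92.9% → Blend 2
Clay: the synthetic mix 8/109 = 7.3%, Blend 2 20/127 = 15.7% → Blend 2
Overall: the synthetic mix 53/253 = 20.9%, Blend 2 58/206 = 28.2% → Blend 2
Blend 2 wins overall and in every soil group — no reversal.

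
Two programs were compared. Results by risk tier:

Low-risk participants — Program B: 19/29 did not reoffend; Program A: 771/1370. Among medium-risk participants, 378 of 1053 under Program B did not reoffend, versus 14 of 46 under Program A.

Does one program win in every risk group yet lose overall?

Yes

Low-risk: Program B 19/29 = 65.5%, Program A 771/1370 = 56.3% → Program B
Medium-risk: Program B 378/1053 = 35.9%, Program A 14/46 = 30.4% → Program B
Overall: Program B 397/1082 = 36.7%, Program A 785/1416 = 55.4% → Program A
Program B wins each risk group but Program A wins overall — the comparison reverses. Program B's participants skew toward medium-risk, which has a lower base rate.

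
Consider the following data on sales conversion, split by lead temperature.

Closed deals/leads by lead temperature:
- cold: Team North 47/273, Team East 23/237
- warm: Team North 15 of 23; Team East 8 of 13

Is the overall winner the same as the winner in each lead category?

Yes

Cold: Team North 47/273 = 17.2%, Team East 23/237 = 9.7% → Team North
Warm: Team North 15/23 = 65.2%, Team East 8/13 = 61.5% → Team North
Overall: Team North 62/296 = 20.9%, Team East 31/250 = 12.4% → Team North
Team North wins overall and in every lead group — no reversal.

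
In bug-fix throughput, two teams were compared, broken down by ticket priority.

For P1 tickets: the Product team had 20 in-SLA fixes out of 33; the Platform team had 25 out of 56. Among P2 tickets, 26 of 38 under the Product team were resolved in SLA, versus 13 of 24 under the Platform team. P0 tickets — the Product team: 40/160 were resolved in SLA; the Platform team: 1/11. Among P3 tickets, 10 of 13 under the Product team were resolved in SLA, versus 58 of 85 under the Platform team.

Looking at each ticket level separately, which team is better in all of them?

P1: the Product team 20/33 = 60.6%, the Platform team 25/56 = 44.6% → the Product team
P2: the Product team 26/38 = 68.4%, the Platform team 13/24 = 54.2% → the Product team
P0: the Product team 40/160 = 25.0%, the Platform team 1/11 = 9.1% → the Product team
P3: the Product team 10/13 = 76.9%, the Platform team 58/85 = 68.2% → the Product team
The Product team has the higher rate in all 4 groups.

the Product team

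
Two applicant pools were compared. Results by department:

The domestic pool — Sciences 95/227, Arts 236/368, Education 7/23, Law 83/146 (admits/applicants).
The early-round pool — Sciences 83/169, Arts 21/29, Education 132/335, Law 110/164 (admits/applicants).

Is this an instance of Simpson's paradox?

Sciences: the domestic pool 95/227 = 41.9%, the early-round pool 83/169 = 49.1% → the early-round pool
Arts: the domestic pool 236/368 = 64.1%, the early-round pool 21/29 = 72.4% → the early-round pool
Education: the domestic pool 7/23 = 30.4%, the early-round pool 132/335 = 39.4% → the early-round pool
Law: the domestic pool 83/146 = 56.8%, the early-round pool 110/164 = 67.1% → the early-round pool
Overall: the domestic pool 421/764 = 55.1%, the early-round pool 346/697 = 49.6% → the domestic pool
The early-round pool wins each department group but the domestic pool wins overall — the comparison reverses. The early-round pool's applicants skew toward Education, which has a lower base rate.

Yes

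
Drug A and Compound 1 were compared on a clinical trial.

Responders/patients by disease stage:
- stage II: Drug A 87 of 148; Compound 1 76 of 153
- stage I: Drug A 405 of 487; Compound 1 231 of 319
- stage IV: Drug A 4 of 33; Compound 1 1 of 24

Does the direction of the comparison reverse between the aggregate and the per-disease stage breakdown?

Stage II: Drug A 87/148 = 58.8%, Compound 1 76/153 = 49.7% → Drug A
Stage I: Drug A 405/487 = 83.2%, Compound 1 231/319 = 72.4% → Drug A
Stage IV: Drug A 4/33 = 12.1%, Compound 1 1/24 = 4.2% → Drug A
Overall: Drug A 496/668 = 74.3%, Compound 1 308/496 = 62.1% → Drug A
Drug A wins overall and in every disease group — no reversal.

No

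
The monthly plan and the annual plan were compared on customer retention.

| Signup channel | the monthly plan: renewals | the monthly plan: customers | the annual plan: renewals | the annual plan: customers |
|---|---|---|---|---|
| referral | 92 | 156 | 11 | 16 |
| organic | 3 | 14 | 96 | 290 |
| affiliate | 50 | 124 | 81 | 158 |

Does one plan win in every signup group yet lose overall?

Yes

Referral: the monthly plan 92/156 = 59.0%, the annual plan 11/16 = 68.8% → the annual plan
Organic: the monthly plan 3/14 = 21.4%, the annual plan 96/290 = 33.1% → the annual plan
Affiliate: the monthly plan 50/124 = 40.3%, the annual plan 81/158 = 51.3% → the annual plan
Overall: the monthly plan 145/294 = 49.3%, the annual plan 188/464 = 40.5% → the monthly plan
The annual plan wins each signup group but the monthly plan wins overall — the comparison reverses. The annual plan's customers skew toward organic, which has a lower base rate.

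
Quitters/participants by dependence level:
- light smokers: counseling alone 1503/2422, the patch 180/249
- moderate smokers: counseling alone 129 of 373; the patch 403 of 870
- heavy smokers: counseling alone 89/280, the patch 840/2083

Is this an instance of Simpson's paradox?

Yes

Light smokers: counseling alone 1503/2422 = 62.1%, the patch 180/249 = 72.3% → the patch
Moderate smokers: counseling alone 129/373 = 34.6%, the patch 403/870 = 46.3% → the patch
Heavy smokers: counseling alone 89/280 = 31.8%, the patch 840/2083 = 40.3% → the patch
Overall: counseling alone 1721/3075 = 56.0%, the patch 1423/3202 = 44.4% → counseling alone
The patch wins each dependence group but counseling alone wins overall — the comparison reverses. The patch's participants skew toward heavy smokers, which has a lower base rate.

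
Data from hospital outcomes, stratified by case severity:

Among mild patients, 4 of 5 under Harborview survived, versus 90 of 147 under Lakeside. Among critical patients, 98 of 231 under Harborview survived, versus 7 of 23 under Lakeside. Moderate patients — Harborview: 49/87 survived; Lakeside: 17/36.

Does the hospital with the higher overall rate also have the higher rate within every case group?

No

Mild: Harborview 4/5 = 80.0%, Lakeside 90/147 = 61.2% → Harborview
Critical: Harborview 98/231 = 42.4%, Lakeside 7/23 = 30.4% → Harborview
Moderate: Harborview 49/87 = 56.3%, Lakeside 17/36 = 47.2% → Harborview
Overall: Harborview 151/323 = 46.7%, Lakeside 114/206 = 55.3% → Lakeside
Harborview wins each case group but Lakeside wins overall — the comparison reverses. Harborview's patients skew toward critical, which has a lower base rate.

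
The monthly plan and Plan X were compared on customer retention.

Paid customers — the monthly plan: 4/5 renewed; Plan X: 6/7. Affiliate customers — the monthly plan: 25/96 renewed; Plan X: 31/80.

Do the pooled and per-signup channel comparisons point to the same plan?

Yes

Paid: the monthly plan 4/5 = 80.0%, Plan X 6/7 = 85.7% → Plan X
Affiliate: the monthly plan 25/96 = 26.0%, Plan X 31/80 = 38.8% → Plan X
Overall: the monthly plan 29/101 = 28.7%, Plan X 37/87 = 42.5% → Plan X
Plan X wins overall and in every signup group — no reversal.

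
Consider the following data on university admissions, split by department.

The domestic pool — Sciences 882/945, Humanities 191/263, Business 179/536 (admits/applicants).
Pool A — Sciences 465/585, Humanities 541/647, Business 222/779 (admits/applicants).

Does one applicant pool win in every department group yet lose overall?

No

Sciences: the domestic pool 882/945 = 93.3%, Pool A 465/585 = 79.5% → the domestic pool
Humanities: the domestic pool 191/263 = 72.6%, Pool A 541/647 = 83.6% → Pool A
Business: the domestic pool 179/536 = 33.4%, Pool A 222/779 = 28.5% → the domestic pool
Overall: the domestic pool 1252/1744 = 71.8%, Pool A 1228/2011 = 61.1% → the domestic pool
Neither sweeps: the domestic pool wins 2 of 3 groups, Pool A wins 1. The domestic pool wins overall but not every group — no Simpson reversal.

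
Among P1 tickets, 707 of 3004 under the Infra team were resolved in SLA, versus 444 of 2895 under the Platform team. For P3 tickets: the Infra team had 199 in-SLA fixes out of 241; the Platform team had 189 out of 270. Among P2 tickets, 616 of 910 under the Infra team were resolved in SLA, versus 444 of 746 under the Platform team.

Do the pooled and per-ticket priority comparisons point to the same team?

P1: the Infra team 707/3004 = 23.5%, the Platform team 444/2895 = 15.3% → the Infra team
P3: the Infra team 199/241 = 82.6%, the Platform team 189/270 = 70.0% → the Infra team
P2: the Infra team 616/910 = 67.7%, the Platform team 444/746 = 59.5% → the Infra team
Overall: the Infra team 1522/4155 = 36.6%, the Platform team 1077/3911 = 27.5% → the Infra team
The Infra team wins overall and in every ticket group — no reversal.

Yes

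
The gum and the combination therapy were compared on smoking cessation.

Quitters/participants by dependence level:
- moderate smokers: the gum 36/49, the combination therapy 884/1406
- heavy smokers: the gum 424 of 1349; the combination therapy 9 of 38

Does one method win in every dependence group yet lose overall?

Moderate smokers: the gum 36/49 = 73.5%, the combination therapy 884/1406 = 62.9% → the gum
Heavy smokers: the gum 424/1349 = 31.4%, the combination therapy 9/38 = 23.7% → the gum
Overall: the gum 460/1398 = 32.9%, the combination therapy 893/1444 = 61.8% → the combination therapy
The gum wins each dependence group but the combination therapy wins overall — the comparison reverses. The gum's participants skew toward heavy smokers, which has a lower base rate.

Yes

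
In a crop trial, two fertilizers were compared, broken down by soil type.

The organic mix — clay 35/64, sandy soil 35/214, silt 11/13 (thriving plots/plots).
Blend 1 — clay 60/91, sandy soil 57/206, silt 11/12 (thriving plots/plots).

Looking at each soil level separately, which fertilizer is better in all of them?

Blend 1

Clay: the organic mix 35/64 = 54.7%, Blend 1 60/91 = 65.9% → Blend 1
Sandy soil: the organic mix 35/214 = 16.4%, Blend 1 57/206 = 27.7% → Blend 1
Silt: the organic mix 11/13 = 84.6%, Blend 1 11/12 = 91.7% → Blend 1
Blend 1 has the higher rate in all 3 groups.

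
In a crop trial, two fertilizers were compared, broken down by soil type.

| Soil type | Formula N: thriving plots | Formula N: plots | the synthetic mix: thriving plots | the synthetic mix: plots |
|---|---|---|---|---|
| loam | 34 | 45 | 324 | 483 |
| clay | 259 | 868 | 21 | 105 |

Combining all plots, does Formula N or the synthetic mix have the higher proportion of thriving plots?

the synthetic mix

Loam: Formula N 34/45 = 75.6%, the synthetic mix 324/483 = 67.1% → Formula N
Clay: Formula N 259/868 = 29.8%, the synthetic mix 21/105 = 20.0% → Formula N
Overall: Formula N 293/913 = 32.1%, the synthetic mix 345/588 = 58.7% → the synthetic mix
(Formula N wins every soil group but the synthetic mix wins overall — Formula N's plots skew toward the low-rate clay group.)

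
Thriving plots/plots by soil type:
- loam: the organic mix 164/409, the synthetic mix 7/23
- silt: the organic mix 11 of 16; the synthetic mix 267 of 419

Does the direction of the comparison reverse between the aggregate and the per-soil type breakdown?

Yes

Loam: the organic mix 164/409 = 40.1%, the synthetic mix 7/23 = 30.4% → the organic mix
Silt: the organic mix 11/16 = 68.8%, the synthetic mix 267/419 = 63.7% → the organic mix
Overall: the organic mix 175/425 = 41.2%, the synthetic mix 274/442 = 62.0% → the synthetic mix
The organic mix wins each soil group but the synthetic mix wins overall — the comparison reverses. The organic mix's plots skew toward loam, which has a lower base rate.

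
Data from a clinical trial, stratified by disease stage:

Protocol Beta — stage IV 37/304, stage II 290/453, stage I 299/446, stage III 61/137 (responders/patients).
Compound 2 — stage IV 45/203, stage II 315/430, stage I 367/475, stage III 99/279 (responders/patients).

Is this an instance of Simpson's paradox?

No

Stage IV: Protocol Beta 37/304 = 12.2%, Compound 2 45/203 = 22.2% → Compound 2
Stage II: Protocol Beta 290/453 = 64.0%, Compound 2 315/430 = 73.3% → Compound 2
Stage I: Protocol Beta 299/446 = 67.0%, Compound 2 367/475 = 77.3% → Compound 2
Stage III: Protocol Beta 61/137 = 44.5%, Compound 2 99/279 = 35.5% → Protocol Beta
Overall: Protocol Beta 687/1340 = 51.3%, Compound 2 826/1387 = 59.6% → Compound 2
Neither sweeps: Protocol Beta wins 1 of 4 groups, Compound 2 wins 3. Compound 2 wins overall but not every group — no Simpson reversal.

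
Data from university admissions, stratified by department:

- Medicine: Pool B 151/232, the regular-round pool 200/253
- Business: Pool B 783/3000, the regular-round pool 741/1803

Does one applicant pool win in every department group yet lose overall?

Medicine: Pool B 151/232 = 65.1%, the regular-round pool 200/253 = 79.1% → the regular-round pool
Business: Pool B 783/3000 = 26.1%, the regular-round pool 741/1803 = 41.1% → the regular-round pool
Overall: Pool B 934/3232 = 28.9%, the regular-round pool 941/2056 = 45.8% → the regular-round pool
The regular-round pool wins overall and in every department group — no reversal.

No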